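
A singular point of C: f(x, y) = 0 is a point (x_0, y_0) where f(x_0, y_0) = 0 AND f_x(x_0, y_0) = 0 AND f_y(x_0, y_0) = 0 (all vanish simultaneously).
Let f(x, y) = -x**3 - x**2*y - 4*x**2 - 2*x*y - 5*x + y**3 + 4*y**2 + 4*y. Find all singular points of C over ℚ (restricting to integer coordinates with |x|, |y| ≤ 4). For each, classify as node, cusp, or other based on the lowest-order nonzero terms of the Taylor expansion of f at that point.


Singular points: {(-1, -1)}; classification: cusp.

Compute partial derivatives:
  f_x = -3*x**2 - 2*x*y - 8*x - 2*y - 5.
  f_y = -x**2 - 2*x + 3*y**2 + 8*y + 4.
Scan x_0 ∈ {−4, ..., 4}. For each x_0, f_y(x_0, y) is a polynomial in y; find its integer roots y ∈ {−4, ..., 4}, then test f_x and f at those candidates.
  x = -4: f_y(-4, y) = 3*y**2 + 8*y - 4; no integer root y with |y| ≤ 4.
  x = -3: f_y(-3, y) = 3*y**2 + 8*y + 1; no integer root y with |y| ≤ 4.
  x = -2: f_y(-2, y) = 3*y**2 + 8*y + 4; vanishes at y ∈ {-2}. (-2, -2): f_x = -5 ≠ 0.
  x = -1: f_y(-1, y) = 3*y**2 + 8*y + 5; vanishes at y ∈ {-1}. (-1, -1): f_x = 0, f = 0 — SINGULAR.
  x = 0: f_y(0, y) = 3*y**2 + 8*y + 4; vanishes at y ∈ {-2}. (0, -2): f_x = -1 ≠ 0.
  x = 1: f_y(1, y) = 3*y**2 + 8*y + 1; no integer root y with |y| ≤ 4.
  x = 2: f_y(2, y) = 3*y**2 + 8*y - 4; no integer root y with |y| ≤ 4.
  x = 3: f_y(3, y) = 3*y**2 + 8*y - 11; vanishes at y ∈ {1}. (3, 1): f_x = -64 ≠ 0.
  x = 4: f_y(4, y) = 3*y**2 + 8*y - 20; no integer root y with |y| ≤ 4.
Only singular point on the grid: (-1, -1).
Classify: substitute x = -1 + u, y = -1 + v and expand: f = -u**3 - u**2*v + v**3 + v**2.
No constant or linear terms (consistent with a singular point). Quadratic part: v**2. Cubic part: -u**3 - u**2*v + v**3.
The quadratic part v**2 is a perfect square, so there is a single (double) tangent line v = 0, i.e. y = -1. Restricting the cubic part to that line (v = 0) leaves -u**3 ≠ 0, so f is not divisible by v and the branch is v² ≈ u**3 to lowest order — this is a cusp.
Classification: cusp.


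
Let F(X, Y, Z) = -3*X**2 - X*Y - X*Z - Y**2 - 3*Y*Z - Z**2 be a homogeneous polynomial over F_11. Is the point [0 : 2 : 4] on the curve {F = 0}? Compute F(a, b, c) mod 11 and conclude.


F(0,2,4) ≡ 0 (mod 11); P is on the curve.

Evaluate F(0, 2, 4) term-by-term (mod 11).
  -3*X**2 ↦ -3·0·1·1 = 0
  -X*Y ↦ -1·0·2·1 = 0
  -X*Z ↦ -1·0·1·4 = 0
  -Y**2 ↦ -1·1·4·1 = -4
  -3*Y*Z ↦ -3·1·2·4 = -24
  -Z**2 ↦ -1·1·1·16 = -16
Sum: F(0, 2, 4) = (0) + (0) + (0) + (-4) + (-24) + (-16) = -44.
Reducing mod 11: -44 ≡ 0 (mod 11).
Since F(a, b, c) ≡ 0 (mod 11), P lies on the curve.


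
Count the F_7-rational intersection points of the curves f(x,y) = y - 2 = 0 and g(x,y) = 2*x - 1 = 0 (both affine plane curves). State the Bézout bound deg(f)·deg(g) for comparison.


Common zeros: {(4, 2)}; count = 1; Bézout bound = 1.

deg(f) = 1, deg(g) = 1, so Bézout bound = 1.
Scan x ∈ F_7. For each x, list the y ∈ F_7 with f(x, y) ≡ 0 and those with g(x, y) ≡ 0 (mod 7); the common zeros in that column are the intersection.
  x = 0: f ≡ 0 at y ∈ {2}; g ≡ 0 at y ∈ ∅; common: ∅.
  x = 1: f ≡ 0 at y ∈ {2}; g ≡ 0 at y ∈ ∅; common: ∅.
  x = 2: f ≡ 0 at y ∈ {2}; g ≡ 0 at y ∈ ∅; common: ∅.
  x = 3: f ≡ 0 at y ∈ {2}; g ≡ 0 at y ∈ ∅; common: ∅.
  x = 4: f ≡ 0 at y ∈ {2}; g ≡ 0 at y ∈ {0, 1, 2, 3, 4, 5, 6}; common: {2}.
  x = 5: f ≡ 0 at y ∈ {2}; g ≡ 0 at y ∈ ∅; common: ∅.
  x = 6: f ≡ 0 at y ∈ {2}; g ≡ 0 at y ∈ ∅; common: ∅.
Collecting: common zeros = {(4, 2)}, so the count is 1.
Comparison with the Bézout bound: 1 ≤ 1 = deg(f)·deg(g), as expected for curves with no common component (the bound is attained).


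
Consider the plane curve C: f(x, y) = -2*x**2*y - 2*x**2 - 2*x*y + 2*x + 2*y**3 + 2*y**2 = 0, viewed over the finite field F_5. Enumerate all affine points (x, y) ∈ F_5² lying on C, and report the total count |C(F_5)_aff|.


Affine F_5-points: {(0, 0), (0, 4), (1, 0), (1, 1), (1, 3), (4, 1), (4, 2)}; count = 7.

For each of the 25 pairs (x, y) ∈ F_5², evaluate f(x, y) mod 5. Record the zeros.
  x = 0: [0↦0, 1↦4, 2↦4, 3↦2, 4↦0]  zeros at y ∈ {0, 4}
  x = 1: [0↦0, 1↦0, 2↦1, 3↦0, 4↦4]  zeros at y ∈ {0, 1, 3}
  x = 2: [0↦1, 1↦3, 2↦1, 3↦2, 4↦3]  zeros at y ∈ ∅
  x = 3: [0↦3, 1↦3, 2↦4, 3↦3, 4↦2]  zeros at y ∈ ∅
  x = 4: [0↦1, 1↦0, 2↦0, 3↦3, 4↦1]  zeros at y ∈ {1, 2}
Collecting zeros: affine points = {(0, 0), (0, 4), (1, 0), (1, 1), (1, 3), (4, 1), (4, 2)}.
Total count |C(F_5)_aff| = 7.


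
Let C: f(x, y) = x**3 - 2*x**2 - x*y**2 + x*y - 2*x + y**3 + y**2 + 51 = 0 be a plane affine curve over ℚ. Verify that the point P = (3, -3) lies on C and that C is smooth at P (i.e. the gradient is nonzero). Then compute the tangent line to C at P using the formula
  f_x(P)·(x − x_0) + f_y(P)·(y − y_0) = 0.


Tangent line at P: x + 42*y + 123 = 0.

Step 1: f(3, -3) = 0, so P lies on C.
Step 2: partial derivatives
  f_x(x, y) = 3*x**2 - 4*x - y**2 + y - 2, f_y(x, y) = -2*x*y + x + 3*y**2 + 2*y.
  f_x(P) = 1, f_y(P) = 42 (gradient nonzero, so P is smooth).
Step 3: tangent line at P: 1·(x − 3) + 42·(y − -3) = 0.
Expanding: x + 42*y + 123 = 0.


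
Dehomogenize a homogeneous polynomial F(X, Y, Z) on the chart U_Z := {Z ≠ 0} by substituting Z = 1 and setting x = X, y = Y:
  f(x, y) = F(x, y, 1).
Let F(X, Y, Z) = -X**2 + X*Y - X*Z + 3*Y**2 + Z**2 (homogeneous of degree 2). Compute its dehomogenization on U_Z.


f(x, y) = -x**2 + x*y - x + 3*y**2 + 1

On U_Z we set Z = 1. Each monomial c·X^i·Y^j·Z^k in F becomes c·x^i·y^j·1^k = c·x^i·y^j.
Substituting Z = 1: F(X, Y, 1) = -x**2 + x*y - x + 3*y**2 + 1.
Note: deg(f) ≤ deg(F) = 2; strict inequality happens when F is divisible by Z (lost terms).


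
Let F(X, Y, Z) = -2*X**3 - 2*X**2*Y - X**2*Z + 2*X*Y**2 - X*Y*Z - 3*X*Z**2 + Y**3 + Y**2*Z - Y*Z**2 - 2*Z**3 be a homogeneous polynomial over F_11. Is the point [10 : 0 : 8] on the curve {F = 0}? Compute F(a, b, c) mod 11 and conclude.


F(10,0,8) ≡ 9 (mod 11); P is NOT on the curve.

Evaluate F(10, 0, 8) term-by-term (mod 11).
  -2*X**3 ↦ -2·1000·1·1 = -2000
  -2*X**2*Y ↦ -2·100·0·1 = 0
  -X**2*Z ↦ -1·100·1·8 = -800
  2*X*Y**2 ↦ 2·10·0·1 = 0
  -X*Y*Z ↦ -1·10·0·8 = 0
  -3*X*Z**2 ↦ -3·10·1·64 = -1920
  Y**3 ↦ 1·1·0·1 = 0
  Y**2*Z ↦ 1·1·0·8 = 0
  -Y*Z**2 ↦ -1·1·0·64 = 0
  -2*Z**3 ↦ -2·1·1·512 = -1024
Sum: F(10, 0, 8) = (-2000) + (0) + (-800) + (0) + (0) + (-1920) + (0) + (0) + (0) + (-1024) = -5744.
Reducing mod 11: -5744 ≡ 9 (mod 11).
Since F(a, b, c) ≡ 9 ≠ 0 (mod 11), P does NOT lie on the curve.


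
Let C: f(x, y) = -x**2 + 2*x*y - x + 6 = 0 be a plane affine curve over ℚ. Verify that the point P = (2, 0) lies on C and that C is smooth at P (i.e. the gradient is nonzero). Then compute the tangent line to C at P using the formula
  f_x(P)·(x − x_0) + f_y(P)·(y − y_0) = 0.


Tangent line at P: -5*x + 4*y + 10 = 0.

Step 1: f(2, 0) = 0, so P lies on C.
Step 2: partial derivatives
  f_x(x, y) = -2*x + 2*y - 1, f_y(x, y) = 2*x.
  f_x(P) = -5, f_y(P) = 4 (gradient nonzero, so P is smooth).
Step 3: tangent line at P: -5·(x − 2) + 4·(y − 0) = 0.
Expanding: -5*x + 4*y + 10 = 0.


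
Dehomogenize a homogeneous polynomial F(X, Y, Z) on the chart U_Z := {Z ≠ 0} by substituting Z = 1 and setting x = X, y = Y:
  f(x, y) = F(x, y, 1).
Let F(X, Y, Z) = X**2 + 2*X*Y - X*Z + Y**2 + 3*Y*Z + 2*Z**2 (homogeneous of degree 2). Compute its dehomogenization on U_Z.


f(x, y) = x**2 + 2*x*y - x + y**2 + 3*y + 2

On U_Z we set Z = 1. Each monomial c·X^i·Y^j·Z^k in F becomes c·x^i·y^j·1^k = c·x^i·y^j.
Substituting Z = 1: F(X, Y, 1) = x**2 + 2*x*y - x + y**2 + 3*y + 2.
Note: deg(f) ≤ deg(F) = 2; strict inequality happens when F is divisible by Z (lost terms).


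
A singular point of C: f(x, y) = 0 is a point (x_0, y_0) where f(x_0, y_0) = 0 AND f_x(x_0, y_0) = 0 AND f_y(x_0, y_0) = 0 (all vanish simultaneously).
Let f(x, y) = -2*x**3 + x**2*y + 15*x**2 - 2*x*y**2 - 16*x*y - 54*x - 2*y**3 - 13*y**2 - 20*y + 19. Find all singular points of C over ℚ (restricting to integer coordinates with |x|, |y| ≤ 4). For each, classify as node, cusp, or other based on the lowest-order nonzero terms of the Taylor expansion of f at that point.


Singular points: {(2, -3)}; classification: cusp.

Compute partial derivatives:
  f_x = -6*x**2 + 2*x*y + 30*x - 2*y**2 - 16*y - 54.
  f_y = x**2 - 4*x*y - 16*x - 6*y**2 - 26*y - 20.
Scan x_0 ∈ {−4, ..., 4}. For each x_0, f_y(x_0, y) is a polynomial in y; find its integer roots y ∈ {−4, ..., 4}, then test f_x and f at those candidates.
  x = -4: f_y(-4, y) = -6*y**2 - 10*y + 60; no integer root y with |y| ≤ 4.
  x = -3: f_y(-3, y) = -6*y**2 - 14*y + 37; no integer root y with |y| ≤ 4.
  x = -2: f_y(-2, y) = -6*y**2 - 18*y + 16; no integer root y with |y| ≤ 4.
  x = -1: f_y(-1, y) = -6*y**2 - 22*y - 3; no integer root y with |y| ≤ 4.
  x = 0: f_y(0, y) = -6*y**2 - 26*y - 20; vanishes at y ∈ {-1}. (0, -1): f_x = -40 ≠ 0.
  x = 1: f_y(1, y) = -6*y**2 - 30*y - 35; no integer root y with |y| ≤ 4.
  x = 2: f_y(2, y) = -6*y**2 - 34*y - 48; vanishes at y ∈ {-3}. (2, -3): f_x = 0, f = 0 — SINGULAR.
  x = 3: f_y(3, y) = -6*y**2 - 38*y - 59; no integer root y with |y| ≤ 4.
  x = 4: f_y(4, y) = -6*y**2 - 42*y - 68; no integer root y with |y| ≤ 4.
Only singular point on the grid: (2, -3).
Classify: substitute x = 2 + u, y = -3 + v and expand: f = -2*u**3 + u**2*v - 2*u*v**2 - 2*v**3 + v**2.
No constant or linear terms (consistent with a singular point). Quadratic part: v**2. Cubic part: -2*u**3 + u**2*v - 2*u*v**2 - 2*v**3.
The quadratic part v**2 is a perfect square, so there is a single (double) tangent line v = 0, i.e. y = -3. Restricting the cubic part to that line (v = 0) leaves -2*u**3 ≠ 0, so f is not divisible by v and the branch is v² ≈ 2*u**3 to lowest order — this is a cusp.
Classification: cusp.


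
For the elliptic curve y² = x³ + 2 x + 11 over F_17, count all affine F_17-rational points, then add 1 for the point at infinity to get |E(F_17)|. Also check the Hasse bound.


Affine points = {(4, 7), (4, 10), (6, 1), (6, 16), (11, 2), (11, 15), (15, 4), (15, 13), (16, 5), (16, 12)}; affine count = 10; |E(F_17)| = 11.

Discriminant check: Δ ∝ 4a³ + 27b² = 4·2³ + 27·11² = 4·8 + 27·121 ≡ 1 (mod 17). Nonzero ⇒ E is nonsingular.
For each x ∈ F_17, compute rhs = x³ + 2·x + 11 mod 17, then count y ∈ F_17 with y² ≡ rhs.
  x = 0: rhs = 11, matching y values: none (0 points).
  x = 1: rhs = 14, matching y values: none (0 points).
  x = 2: rhs = 6, matching y values: none (0 points).
  x = 3: rhs = 10, matching y values: none (0 points).
  x = 4: rhs = 15, matching y values: 7, 10 (2 points).
  x = 5: rhs = 10, matching y values: none (0 points).
  x = 6: rhs = 1, matching y values: 1, 16 (2 points).
  x = 7: rhs = 11, matching y values: none (0 points).
  x = 8: rhs = 12, matching y values: none (0 points).
  x = 9: rhs = 10, matching y values: none (0 points).
  x = 10: rhs = 11, matching y values: none (0 points).
  x = 11: rhs = 4, matching y values: 2, 15 (2 points).
  x = 12: rhs = 12, matching y values: none (0 points).
  x = 13: rhs = 7, matching y values: none (0 points).
  x = 14: rhs = 12, matching y values: none (0 points).
  x = 15: rhs = 16, matching y values: 4, 13 (2 points).
  x = 16: rhs = 8, matching y values: 5, 12 (2 points).
Total affine count: 10.
Full point count |E(F_17)| = 10 + 1 = 11.
Hasse bound: |11 − (17+1)| = |-7| = 7 ≤ 2√17 ≈ 8.2462 ✓.


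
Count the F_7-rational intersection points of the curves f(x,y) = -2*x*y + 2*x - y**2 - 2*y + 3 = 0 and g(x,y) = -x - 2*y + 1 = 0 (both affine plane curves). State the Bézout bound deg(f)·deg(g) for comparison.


Common zeros: {(0, 4), (6, 1)}; count = 2; Bézout bound = 2.

deg(f) = 2, deg(g) = 1, so Bézout bound = 2.
Scan x ∈ F_7. For each x, list the y ∈ F_7 with f(x, y) ≡ 0 and those with g(x, y) ≡ 0 (mod 7); the common zeros in that column are the intersection.
  x = 0: f ≡ 0 at y ∈ {1, 4}; g ≡ 0 at y ∈ {4}; common: {4}.
  x = 1: f ≡ 0 at y ∈ {1, 2}; g ≡ 0 at y ∈ {0}; common: ∅.
  x = 2: f ≡ 0 at y ∈ {0, 1}; g ≡ 0 at y ∈ {3}; common: ∅.
  x = 3: f ≡ 0 at y ∈ {1, 5}; g ≡ 0 at y ∈ {6}; common: ∅.
  x = 4: f ≡ 0 at y ∈ {1, 3}; g ≡ 0 at y ∈ {2}; common: ∅.
  x = 5: f ≡ 0 at y ∈ {1}; g ≡ 0 at y ∈ {5}; common: ∅.
  x = 6: f ≡ 0 at y ∈ {1, 6}; g ≡ 0 at y ∈ {1}; common: {1}.
Collecting: common zeros = {(0, 4), (6, 1)}, so the count is 2.
Comparison with the Bézout bound: 2 ≤ 2 = deg(f)·deg(g), as expected for curves with no common component (the bound is attained).


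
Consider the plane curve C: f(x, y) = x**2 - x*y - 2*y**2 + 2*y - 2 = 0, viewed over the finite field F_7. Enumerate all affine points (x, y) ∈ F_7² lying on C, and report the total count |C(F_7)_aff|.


Affine F_7-points: {(0, 3), (0, 5), (1, 2), (2, 1), (2, 6), (3, 0), (3, 3), (4, 0), (4, 6), (5, 4), (5, 5), (6, 1), (6, 4)}; count = 13.

For each of the 49 pairs (x, y) ∈ F_7², evaluate f(x, y) mod 7. Record the zeros.
  x = 0: [0↦5, 1↦5, 2↦1, 3↦0, 4↦2, 5↦0, 6↦1]  zeros at y ∈ {3, 5}
  x = 1: [0↦6, 1↦5, 2↦0, 3↦5, 4↦6, 5↦3, 6↦3]  zeros at y ∈ {2}
  x = 2: [0↦2, 1↦0, 2↦1, 3↦5, 4↦5, 5↦1, 6↦0]  zeros at y ∈ {1, 6}
  x = 3: [0↦0, 1↦4, 2↦4, 3↦0, 4↦6, 5↦1, 6↦6]  zeros at y ∈ {0, 3}
  x = 4: [0↦0, 1↦3, 2↦2, 3↦4, 4↦2, 5↦3, 6↦0]  zeros at y ∈ {0, 6}
  x = 5: [0↦2, 1↦4, 2↦2, 3↦3, 4↦0, 5↦0, 6↦3]  zeros at y ∈ {4, 5}
  x = 6: [0↦6, 1↦0, 2↦4, 3↦4, 4↦0, 5↦6, 6↦1]  zeros at y ∈ {1, 4}
Collecting zeros: affine points = {(0, 3), (0, 5), (1, 2), (2, 1), (2, 6), (3, 0), (3, 3), (4, 0), (4, 6), (5, 4), (5, 5), (6, 1), (6, 4)}.
Total count |C(F_7)_aff| = 13.


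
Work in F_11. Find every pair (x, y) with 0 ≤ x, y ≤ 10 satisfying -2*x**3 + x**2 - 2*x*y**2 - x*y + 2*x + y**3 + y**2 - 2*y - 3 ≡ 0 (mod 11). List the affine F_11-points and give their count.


Affine F_11-points: {(2, 0), (2, 4), (2, 10), (3, 8), (4, 5), (8, 6)}; count = 6.

For each of the 121 pairs (x, y) ∈ F_11², evaluate f(x, y) mod 11. Record the zeros.
  x = 0: [0↦8, 1↦8, 2↦5, 3↦5, 4↦3, 5↦5, 6↦6, 7↦1, 8↦7, 9↦8, 10↦10]  zeros at y ∈ ∅
  x = 1: [0↦9, 1↦6, 2↦7, 3↦7, 4↦1, 5↦6, 6↦6, 7↦7, 8↦4, 9↦3, 10↦10]  zeros at y ∈ ∅
  x = 2: [0↦0, 1↦5, 2↦10, 3↦10, 4↦0, 5↦8, 6↦7, 7↦3, 8↦2, 9↦10, 10↦0]  zeros at y ∈ {0, 4, 10}
  x = 3: [0↦2, 1↦4, 2↦2, 3↦2, 4↦10, 5↦10, 6↦8, 7↦10, 8↦0, 9↦6, 10↦1]  zeros at y ∈ {8}
  x = 4: [0↦3, 1↦2, 2↦4, 3↦4, 4↦8, 5↦0, 6↦8, 7↦5, 8↦8, 9↦1, 10↦1]  zeros at y ∈ {5}
  x = 5: [0↦2, 1↦9, 2↦4, 3↦4, 4↦4, 5↦10, 6↦6, 7↦9, 8↦3, 9↦5, 10↦10]  zeros at y ∈ ∅
  x = 6: [0↦9, 1↦2, 2↦1, 3↦1, 4↦8, 5↦6, 6↦1, 7↦10, 8↦6, 9↦6, 10↦5]  zeros at y ∈ ∅
  x = 7: [0↦1, 1↦2, 2↦5, 3↦5, 4↦8, 5↦9, 6↦3, 7↦7, 8↦5, 9↦3, 10↦7]  zeros at y ∈ ∅
  x = 8: [0↦10, 1↦8, 2↦4, 3↦4, 4↦3, 5↦7, 6↦0, 7↦10, 8↦10, 9↦6, 10↦4]  zeros at y ∈ {6}
  x = 9: [0↦2, 1↦8, 2↦8, 3↦8, 4↦3, 5↦10, 6↦2, 7↦7, 8↦9, 9↦3, 10↦6]  zeros at y ∈ ∅
  x = 10: [0↦9, 1↦1, 2↦5, 3↦5, 4↦7, 5↦6, 6↦8, 7↦8, 8↦1, 9↦4, 10↦1]  zeros at y ∈ ∅
Collecting zeros: affine points = {(2, 0), (2, 4), (2, 10), (3, 8), (4, 5), (8, 6)}.
Total count |C(F_11)_aff| = 6.


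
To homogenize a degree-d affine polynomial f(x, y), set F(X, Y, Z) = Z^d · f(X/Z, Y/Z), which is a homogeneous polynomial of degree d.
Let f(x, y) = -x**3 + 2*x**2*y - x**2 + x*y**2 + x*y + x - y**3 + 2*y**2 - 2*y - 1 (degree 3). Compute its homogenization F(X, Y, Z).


F(X, Y, Z) = -X**3 + 2*X**2*Y - X**2*Z + X*Y**2 + X*Y*Z + X*Z**2 - Y**3 + 2*Y**2*Z - 2*Y*Z**2 - Z**3

deg(f) = 3.
Substitute x = X/Z, y = Y/Z into f, then multiply by Z^3.
  monomial -1·x^3·y^0 ↦ -1·X^3·Y^0·Z^0.
  monomial 2·x^2·y^1 ↦ 2·X^2·Y^1·Z^0.
  monomial -1·x^2·y^0 ↦ -1·X^2·Y^0·Z^1.
  monomial 1·x^1·y^2 ↦ 1·X^1·Y^2·Z^0.
  monomial 1·x^1·y^1 ↦ 1·X^1·Y^1·Z^1.
  monomial 1·x^1·y^0 ↦ 1·X^1·Y^0·Z^2.
  monomial -1·x^0·y^3 ↦ -1·X^0·Y^3·Z^0.
  monomial 2·x^0·y^2 ↦ 2·X^0·Y^2·Z^1.
  monomial -2·x^0·y^1 ↦ -2·X^0·Y^1·Z^2.
  monomial -1·x^0·y^0 ↦ -1·X^0·Y^0·Z^3.
Collecting: F(X, Y, Z) = -X**3 + 2*X**2*Y - X**2*Z + X*Y**2 + X*Y*Z + X*Z**2 - Y**3 + 2*Y**2*Z - 2*Y*Z**2 - Z**3.


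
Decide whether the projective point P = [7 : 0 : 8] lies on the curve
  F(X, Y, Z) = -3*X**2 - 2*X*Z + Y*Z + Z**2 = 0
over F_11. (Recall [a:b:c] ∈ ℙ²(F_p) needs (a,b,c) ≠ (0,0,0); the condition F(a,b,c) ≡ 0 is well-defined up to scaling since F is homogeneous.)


F(7,0,8) ≡ 3 (mod 11); P is NOT on the curve.

Evaluate F(7, 0, 8) term-by-term (mod 11).
  -3*X**2 ↦ -3·49·1·1 = -147
  -2*X*Z ↦ -2·7·1·8 = -112
  Y*Z ↦ 1·1·0·8 = 0
  Z**2 ↦ 1·1·1·64 = 64
Sum: F(7, 0, 8) = (-147) + (-112) + (0) + (64) = -195.
Reducing mod 11: -195 ≡ 3 (mod 11).
Since F(a, b, c) ≡ 3 ≠ 0 (mod 11), P does NOT lie on the curve.


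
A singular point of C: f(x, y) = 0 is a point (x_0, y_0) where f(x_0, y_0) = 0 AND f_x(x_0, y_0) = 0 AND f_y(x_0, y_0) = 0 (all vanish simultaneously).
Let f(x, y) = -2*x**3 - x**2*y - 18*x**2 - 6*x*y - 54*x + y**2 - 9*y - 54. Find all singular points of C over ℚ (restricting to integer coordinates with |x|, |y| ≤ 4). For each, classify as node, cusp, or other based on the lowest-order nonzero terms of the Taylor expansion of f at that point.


Singular points: {(-3, 0)}; classification: cusp.

Compute partial derivatives:
  f_x = -6*x**2 - 2*x*y - 36*x - 6*y - 54.
  f_y = -x**2 - 6*x + 2*y - 9.
Scan x_0 ∈ {−4, ..., 4}. For each x_0, f_y(x_0, y) is a polynomial in y; find its integer roots y ∈ {−4, ..., 4}, then test f_x and f at those candidates.
  x = -4: f_y(-4, y) = 2*y - 1; no integer root y with |y| ≤ 4.
  x = -3: f_y(-3, y) = 2*y; vanishes at y ∈ {0}. (-3, 0): f_x = 0, f = 0 — SINGULAR.
  x = -2: f_y(-2, y) = 2*y - 1; no integer root y with |y| ≤ 4.
  x = -1: f_y(-1, y) = 2*y - 4; vanishes at y ∈ {2}. (-1, 2): f_x = -32 ≠ 0.
  x = 0: f_y(0, y) = 2*y - 9; no integer root y with |y| ≤ 4.
  x = 1: f_y(1, y) = 2*y - 16; no integer root y with |y| ≤ 4.
  x = 2: f_y(2, y) = 2*y - 25; no integer root y with |y| ≤ 4.
  x = 3: f_y(3, y) = 2*y - 36; no integer root y with |y| ≤ 4.
  x = 4: f_y(4, y) = 2*y - 49; no integer root y with |y| ≤ 4.
Only singular point on the grid: (-3, 0).
Classify: substitute x = -3 + u, y = 0 + v and expand: f = -2*u**3 - u**2*v + v**2.
No constant or linear terms (consistent with a singular point). Quadratic part: v**2. Cubic part: -2*u**3 - u**2*v.
The quadratic part v**2 is a perfect square, so there is a single (double) tangent line v = 0, i.e. y = 0. Restricting the cubic part to that line (v = 0) leaves -2*u**3 ≠ 0, so f is not divisible by v and the branch is v² ≈ 2*u**3 to lowest order — this is a cusp.
Classification: cusp.


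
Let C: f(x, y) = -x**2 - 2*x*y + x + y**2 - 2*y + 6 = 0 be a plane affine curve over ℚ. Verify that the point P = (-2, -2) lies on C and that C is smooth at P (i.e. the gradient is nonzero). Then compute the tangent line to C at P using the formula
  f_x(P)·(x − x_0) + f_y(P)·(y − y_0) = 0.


Tangent line at P: 9*x - 2*y + 14 = 0.

Step 1: f(-2, -2) = 0, so P lies on C.
Step 2: partial derivatives
  f_x(x, y) = -2*x - 2*y + 1, f_y(x, y) = -2*x + 2*y - 2.
  f_x(P) = 9, f_y(P) = -2 (gradient nonzero, so P is smooth).
Step 3: tangent line at P: 9·(x − -2) + -2·(y − -2) = 0.
Expanding: 9*x - 2*y + 14 = 0.


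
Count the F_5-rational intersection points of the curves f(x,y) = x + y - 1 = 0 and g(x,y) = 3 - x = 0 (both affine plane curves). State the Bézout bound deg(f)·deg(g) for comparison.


Common zeros: {(3, 3)}; count = 1; Bézout bound = 1.

deg(f) = 1, deg(g) = 1, so Bézout bound = 1.
Scan x ∈ F_5. For each x, list the y ∈ F_5 with f(x, y) ≡ 0 and those with g(x, y) ≡ 0 (mod 5); the common zeros in that column are the intersection.
  x = 0: f ≡ 0 at y ∈ {1}; g ≡ 0 at y ∈ ∅; common: ∅.
  x = 1: f ≡ 0 at y ∈ {0}; g ≡ 0 at y ∈ ∅; common: ∅.
  x = 2: f ≡ 0 at y ∈ {4}; g ≡ 0 at y ∈ ∅; common: ∅.
  x = 3: f ≡ 0 at y ∈ {3}; g ≡ 0 at y ∈ {0, 1, 2, 3, 4}; common: {3}.
  x = 4: f ≡ 0 at y ∈ {2}; g ≡ 0 at y ∈ ∅; common: ∅.
Collecting: common zeros = {(3, 3)}, so the count is 1.
Comparison with the Bézout bound: 1 ≤ 1 = deg(f)·deg(g), as expected for curves with no common component (the bound is attained).


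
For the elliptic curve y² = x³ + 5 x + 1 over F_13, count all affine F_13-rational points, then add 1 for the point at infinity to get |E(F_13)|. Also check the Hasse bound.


Affine points = {(0, 1), (0, 12), (3, 2), (3, 11), (6, 0), (11, 3), (11, 10)}; affine count = 7; |E(F_13)| = 8.

Discriminant check: Δ ∝ 4a³ + 27b² = 4·5³ + 27·1² = 4·125 + 27·1 ≡ 7 (mod 13). Nonzero ⇒ E is nonsingular.
For each x ∈ F_13, compute rhs = x³ + 5·x + 1 mod 13, then count y ∈ F_13 with y² ≡ rhs.
  x = 0: rhs = 1, matching y values: 1, 12 (2 points).
  x = 1: rhs = 7, matching y values: none (0 points).
  x = 2: rhs = 6, matching y values: none (0 points).
  x = 3: rhs = 4, matching y values: 2, 11 (2 points).
  x = 4: rhs = 7, matching y values: none (0 points).
  x = 5: rhs = 8, matching y values: none (0 points).
  x = 6: rhs = 0, matching y values: 0 (1 points).
  x = 7: rhs = 2, matching y values: none (0 points).
  x = 8: rhs = 7, matching y values: none (0 points).
  x = 9: rhs = 8, matching y values: none (0 points).
  x = 10: rhs = 11, matching y values: none (0 points).
  x = 11: rhs = 9, matching y values: 3, 10 (2 points).
  x = 12: rhs = 8, matching y values: none (0 points).
Total affine count: 7.
Full point count |E(F_13)| = 7 + 1 = 8.
Hasse bound: |8 − (13+1)| = |-6| = 6 ≤ 2√13 ≈ 7.2111 ✓.


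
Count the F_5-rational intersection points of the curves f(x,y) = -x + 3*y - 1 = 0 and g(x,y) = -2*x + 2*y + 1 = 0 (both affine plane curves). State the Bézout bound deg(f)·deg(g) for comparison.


Common zeros: {(0, 2)}; count = 1; Bézout bound = 1.

deg(f) = 1, deg(g) = 1, so Bézout bound = 1.
Scan x ∈ F_5. For each x, list the y ∈ F_5 with f(x, y) ≡ 0 and those with g(x, y) ≡ 0 (mod 5); the common zeros in that column are the intersection.
  x = 0: f ≡ 0 at y ∈ {2}; g ≡ 0 at y ∈ {2}; common: {2}.
  x = 1: f ≡ 0 at y ∈ {4}; g ≡ 0 at y ∈ {3}; common: ∅.
  x = 2: f ≡ 0 at y ∈ {1}; g ≡ 0 at y ∈ {4}; common: ∅.
  x = 3: f ≡ 0 at y ∈ {3}; g ≡ 0 at y ∈ {0}; common: ∅.
  x = 4: f ≡ 0 at y ∈ {0}; g ≡ 0 at y ∈ {1}; common: ∅.
Collecting: common zeros = {(0, 2)}, so the count is 1.
Comparison with the Bézout bound: 1 ≤ 1 = deg(f)·deg(g), as expected for curves with no common component (the bound is attained).


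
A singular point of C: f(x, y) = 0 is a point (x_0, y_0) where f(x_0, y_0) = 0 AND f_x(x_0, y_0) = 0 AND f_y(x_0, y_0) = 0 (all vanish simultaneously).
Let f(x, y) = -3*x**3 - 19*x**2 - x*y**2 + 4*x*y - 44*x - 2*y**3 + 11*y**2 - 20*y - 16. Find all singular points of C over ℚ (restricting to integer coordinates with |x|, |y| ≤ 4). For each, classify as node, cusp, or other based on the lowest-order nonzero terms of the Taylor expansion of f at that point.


Singular points: {(-2, 2)}; classification: node.

Compute partial derivatives:
  f_x = -9*x**2 - 38*x - y**2 + 4*y - 44.
  f_y = -2*x*y + 4*x - 6*y**2 + 22*y - 20.
Scan x_0 ∈ {−4, ..., 4}. For each x_0, f_y(x_0, y) is a polynomial in y; find its integer roots y ∈ {−4, ..., 4}, then test f_x and f at those candidates.
  x = -4: f_y(-4, y) = -6*y**2 + 30*y - 36; vanishes at y ∈ {2, 3}. (-4, 2): f_x = -32 ≠ 0; (-4, 3): f_x = -33 ≠ 0.
  x = -3: f_y(-3, y) = -6*y**2 + 28*y - 32; vanishes at y ∈ {2}. (-3, 2): f_x = -7 ≠ 0.
  x = -2: f_y(-2, y) = -6*y**2 + 26*y - 28; vanishes at y ∈ {2}. (-2, 2): f_x = 0, f = 0 — SINGULAR.
  x = -1: f_y(-1, y) = -6*y**2 + 24*y - 24; vanishes at y ∈ {2}. (-1, 2): f_x = -11 ≠ 0.
  x = 0: f_y(0, y) = -6*y**2 + 22*y - 20; vanishes at y ∈ {2}. (0, 2): f_x = -40 ≠ 0.
  x = 1: f_y(1, y) = -6*y**2 + 20*y - 16; vanishes at y ∈ {2}. (1, 2): f_x = -87 ≠ 0.
  x = 2: f_y(2, y) = -6*y**2 + 18*y - 12; vanishes at y ∈ {1, 2}. (2, 1): f_x = -153 ≠ 0; (2, 2): f_x = -152 ≠ 0.
  x = 3: f_y(3, y) = -6*y**2 + 16*y - 8; vanishes at y ∈ {2}. (3, 2): f_x = -235 ≠ 0.
  x = 4: f_y(4, y) = -6*y**2 + 14*y - 4; vanishes at y ∈ {2}. (4, 2): f_x = -336 ≠ 0.
Only singular point on the grid: (-2, 2).
Classify: substitute x = -2 + u, y = 2 + v and expand: f = -3*u**3 - u**2 - u*v**2 - 2*v**3 + v**2.
No constant or linear terms (consistent with a singular point). Quadratic part: -u**2 + v**2. Cubic part: -3*u**3 - u*v**2 - 2*v**3.
The quadratic part v**2 - u**2 = (v − u)(v + u) splits into two distinct linear factors, so there are two distinct tangent lines y − 2 = ±(x − -2) — this is a node (ordinary double point).
Classification: node.


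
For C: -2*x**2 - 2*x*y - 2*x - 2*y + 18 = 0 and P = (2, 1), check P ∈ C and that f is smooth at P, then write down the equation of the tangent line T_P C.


Tangent line at P: -12*x - 6*y + 30 = 0.

Step 1: f(2, 1) = 0, so P lies on C.
Step 2: partial derivatives
  f_x(x, y) = -4*x - 2*y - 2, f_y(x, y) = -2*x - 2.
  f_x(P) = -12, f_y(P) = -6 (gradient nonzero, so P is smooth).
Step 3: tangent line at P: -12·(x − 2) + -6·(y − 1) = 0.
Expanding: -12*x - 6*y + 30 = 0.


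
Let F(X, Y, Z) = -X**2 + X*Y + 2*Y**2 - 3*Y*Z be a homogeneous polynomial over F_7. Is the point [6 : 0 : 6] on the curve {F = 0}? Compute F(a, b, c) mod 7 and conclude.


F(6,0,6) ≡ 6 (mod 7); P is NOT on the curve.

Evaluate F(6, 0, 6) term-by-term (mod 7).
  -X**2 ↦ -1·36·1·1 = -36
  X*Y ↦ 1·6·0·1 = 0
  2*Y**2 ↦ 2·1·0·1 = 0
  -3*Y*Z ↦ -3·1·0·6 = 0
Sum: F(6, 0, 6) = (-36) + (0) + (0) + (0) = -36.
Reducing mod 7: -36 ≡ 6 (mod 7).
Since F(a, b, c) ≡ 6 ≠ 0 (mod 7), P does NOT lie on the curve.


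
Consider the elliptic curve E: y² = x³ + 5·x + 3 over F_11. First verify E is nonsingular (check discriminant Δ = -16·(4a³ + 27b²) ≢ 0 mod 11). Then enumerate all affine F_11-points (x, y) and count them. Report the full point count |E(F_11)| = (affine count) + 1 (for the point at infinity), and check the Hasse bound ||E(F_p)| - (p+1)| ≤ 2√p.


Affine points = {(0, 5), (0, 6), (1, 3), (1, 8), (3, 1), (3, 10), (8, 4), (8, 7)}; affine count = 8; |E(F_11)| = 9.

Discriminant check: Δ ∝ 4a³ + 27b² = 4·5³ + 27·3² = 4·125 + 27·9 ≡ 6 (mod 11). Nonzero ⇒ E is nonsingular.
For each x ∈ F_11, compute rhs = x³ + 5·x + 3 mod 11, then count y ∈ F_11 with y² ≡ rhs.
  x = 0: rhs = 3, matching y values: 5, 6 (2 points).
  x = 1: rhs = 9, matching y values: 3, 8 (2 points).
  x = 2: rhs = 10, matching y values: none (0 points).
  x = 3: rhs = 1, matching y values: 1, 10 (2 points).
  x = 4: rhs = 10, matching y values: none (0 points).
  x = 5: rhs = 10, matching y values: none (0 points).
  x = 6: rhs = 7, matching y values: none (0 points).
  x = 7: rhs = 7, matching y values: none (0 points).
  x = 8: rhs = 5, matching y values: 4, 7 (2 points).
  x = 9: rhs = 7, matching y values: none (0 points).
  x = 10: rhs = 8, matching y values: none (0 points).
Total affine count: 8.
Full point count |E(F_11)| = 8 + 1 = 9.
Hasse bound: |9 − (11+1)| = |-3| = 3 ≤ 2√11 ≈ 6.6332 ✓.


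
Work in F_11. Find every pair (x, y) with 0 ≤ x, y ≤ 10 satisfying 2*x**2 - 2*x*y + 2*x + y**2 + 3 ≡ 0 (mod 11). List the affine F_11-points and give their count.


Affine F_11-points: {(1, 5), (1, 8), (2, 2), (3, 1), (3, 5), (6, 4), (6, 8), (7, 7), (8, 1), (8, 4), (10, 2), (10, 7)}; count = 12.

For each of the 121 pairs (x, y) ∈ F_11², evaluate f(x, y) mod 11. Record the zeros.
  x = 0: [0↦3, 1↦4, 2↦7, 3↦1, 4↦8, 5↦6, 6↦6, 7↦8, 8↦1, 9↦7, 10↦4]  zeros at y ∈ ∅
  x = 1: [0↦7, 1↦6, 2↦7, 3↦10, 4↦4, 5↦0, 6↦9, 7↦9, 8↦0, 9↦4, 10↦10]  zeros at y ∈ {5, 8}
  x = 2: [0↦4, 1↦1, 2↦0, 3↦1, 4↦4, 5↦9, 6↦5, 7↦3, 8↦3, 9↦5, 10↦9]  zeros at y ∈ {2}
  x = 3: [0↦5, 1↦0, 2↦8, 3↦7, 4↦8, 5↦0, 6↦5, 7↦1, 8↦10, 9↦10, 10↦1]  zeros at y ∈ {1, 5}
  x = 4: [0↦10, 1↦3, 2↦9, 3↦6, 4↦5, 5↦6, 6↦9, 7↦3, 8↦10, 9↦8, 10↦8]  zeros at y ∈ ∅
  x = 5: [0↦8, 1↦10, 2↦3, 3↦9, 4↦6, 5↦5, 6↦6, 7↦9, 8↦3, 9↦10, 10↦8]  zeros at y ∈ ∅
  x = 6: [0↦10, 1↦10, 2↦1, 3↦5, 4↦0, 5↦8, 6↦7, 7↦8, 8↦0, 9↦5, 10↦1]  zeros at y ∈ {4, 8}
  x = 7: [0↦5, 1↦3, 2↦3, 3↦5, 4↦9, 5↦4, 6↦1, 7↦0, 8↦1, 9↦4, 10↦9]  zeros at y ∈ {7}
  x = 8: [0↦4, 1↦0, 2↦9, 3↦9, 4↦0, 5↦4, 6↦10, 7↦7, 8↦6, 9↦7, 10↦10]  zeros at y ∈ {1, 4}
  x = 9: [0↦7, 1↦1, 2↦8, 3↦6, 4↦6, 5↦8, 6↦1, 7↦7, 8↦4, 9↦3, 10↦4]  zeros at y ∈ ∅
  x = 10: [0↦3, 1↦6, 2↦0, 3↦7, 4↦5, 5↦5, 6↦7, 7↦0, 8↦6, 9↦3, 10↦2]  zeros at y ∈ {2, 7}
Collecting zeros: affine points = {(1, 5), (1, 8), (2, 2), (3, 1), (3, 5), (6, 4), (6, 8), (7, 7), (8, 1), (8, 4), (10, 2), (10, 7)}.
Total count |C(F_11)_aff| = 12.


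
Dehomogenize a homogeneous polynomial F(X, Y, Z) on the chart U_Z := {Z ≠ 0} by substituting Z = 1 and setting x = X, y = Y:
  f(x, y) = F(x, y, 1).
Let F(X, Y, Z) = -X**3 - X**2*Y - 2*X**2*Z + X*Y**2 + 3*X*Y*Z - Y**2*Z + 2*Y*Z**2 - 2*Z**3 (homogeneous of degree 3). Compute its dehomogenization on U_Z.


f(x, y) = -x**3 - x**2*y - 2*x**2 + x*y**2 + 3*x*y - y**2 + 2*y - 2

On U_Z we set Z = 1. Each monomial c·X^i·Y^j·Z^k in F becomes c·x^i·y^j·1^k = c·x^i·y^j.
Substituting Z = 1: F(X, Y, 1) = -x**3 - x**2*y - 2*x**2 + x*y**2 + 3*x*y - y**2 + 2*y - 2.
Note: deg(f) ≤ deg(F) = 3; strict inequality happens when F is divisible by Z (lost terms).


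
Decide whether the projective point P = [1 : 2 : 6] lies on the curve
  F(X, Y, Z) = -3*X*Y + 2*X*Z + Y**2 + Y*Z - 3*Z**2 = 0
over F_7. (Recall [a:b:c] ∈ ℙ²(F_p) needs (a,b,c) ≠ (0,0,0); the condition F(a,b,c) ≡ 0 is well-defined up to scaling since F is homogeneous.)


F(1,2,6) ≡ 5 (mod 7); P is NOT on the curve.

Evaluate F(1, 2, 6) term-by-term (mod 7).
  -3*X*Y ↦ -3·1·2·1 = -6
  2*X*Z ↦ 2·1·1·6 = 12
  Y**2 ↦ 1·1·4·1 = 4
  Y*Z ↦ 1·1·2·6 = 12
  -3*Z**2 ↦ -3·1·1·36 = -108
Sum: F(1, 2, 6) = (-6) + (12) + (4) + (12) + (-108) = -86.
Reducing mod 7: -86 ≡ 5 (mod 7).
Since F(a, b, c) ≡ 5 ≠ 0 (mod 7), P does NOT lie on the curve.


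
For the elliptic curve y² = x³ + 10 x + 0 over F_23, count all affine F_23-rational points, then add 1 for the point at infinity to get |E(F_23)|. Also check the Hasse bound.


Affine points = {(0, 0), (4, 9), (4, 14), (6, 0), (12, 10), (12, 13), (13, 2), (13, 21), (14, 3), (14, 20), (15, 11), (15, 12), (16, 1), (16, 22), (17, 0), (18, 3), (18, 20), (20, 9), (20, 14), (21, 8), (21, 15), (22, 9), (22, 14)}; affine count = 23; |E(F_23)| = 24.

Discriminant check: Δ ∝ 4a³ + 27b² = 4·10³ + 27·0² = 4·1000 + 27·0 ≡ 21 (mod 23). Nonzero ⇒ E is nonsingular.
For each x ∈ F_23, compute rhs = x³ + 10·x + 0 mod 23, then count y ∈ F_23 with y² ≡ rhs.
  x = 0: rhs = 0, matching y values: 0 (1 points).
  x = 1: rhs = 11, matching y values: none (0 points).
  x = 2: rhs = 5, matching y values: none (0 points).
  x = 3: rhs = 11, matching y values: none (0 points).
  x = 4: rhs = 12, matching y values: 9, 14 (2 points).
  x = 5: rhs = 14, matching y values: none (0 points).
  x = 6: rhs = 0, matching y values: 0 (1 points).
  x = 7: rhs = 22, matching y values: none (0 points).
  x = 8: rhs = 17, matching y values: none (0 points).
  x = 9: rhs = 14, matching y values: none (0 points).
  x = 10: rhs = 19, matching y values: none (0 points).
  x = 11: rhs = 15, matching y values: none (0 points).
  x = 12: rhs = 8, matching y values: 10, 13 (2 points).
  x = 13: rhs = 4, matching y values: 2, 21 (2 points).
  x = 14: rhs = 9, matching y values: 3, 20 (2 points).
  x = 15: rhs = 6, matching y values: 11, 12 (2 points).
  x = 16: rhs = 1, matching y values: 1, 22 (2 points).
  x = 17: rhs = 0, matching y values: 0 (1 points).
  x = 18: rhs = 9, matching y values: 3, 20 (2 points).
  x = 19: rhs = 11, matching y values: none (0 points).
  x = 20: rhs = 12, matching y values: 9, 14 (2 points).
  x = 21: rhs = 18, matching y values: 8, 15 (2 points).
  x = 22: rhs = 12, matching y values: 9, 14 (2 points).
Total affine count: 23.
Full point count |E(F_23)| = 23 + 1 = 24.
Hasse bound: |24 − (23+1)| = |0| = 0 ≤ 2√23 ≈ 9.5917 ✓.


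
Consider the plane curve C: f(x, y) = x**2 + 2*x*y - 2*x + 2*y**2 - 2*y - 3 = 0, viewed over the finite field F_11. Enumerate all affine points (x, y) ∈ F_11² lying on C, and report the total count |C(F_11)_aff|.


Affine F_11-points: {(3, 0), (3, 9), (5, 1), (5, 6), (6, 1), (6, 5), (7, 6), (7, 10), (8, 5), (8, 10), (10, 0), (10, 2)}; count = 12.

For each of the 121 pairs (x, y) ∈ F_11², evaluate f(x, y) mod 11. Record the zeros.
  x = 0: [0↦8, 1↦8, 2↦1, 3↦9, 4↦10, 5↦4, 6↦2, 7↦4, 8↦10, 9↦9, 10↦1]  zeros at y ∈ ∅
  x = 1: [0↦7, 1↦9, 2↦4, 3↦3, 4↦6, 5↦2, 6↦2, 7↦6, 8↦3, 9↦4, 10↦9]  zeros at y ∈ ∅
  x = 2: [0↦8, 1↦1, 2↦9, 3↦10, 4↦4, 5↦2, 6↦4, 7↦10, 8↦9, 9↦1, 10↦8]  zeros at y ∈ ∅
  x = 3: [0↦0, 1↦6, 2↦5, 3↦8, 4↦4, 5↦4, 6↦8, 7↦5, 8↦6, 9↦0, 10↦9]  zeros at y ∈ {0, 9}
  x = 4: [0↦5, 1↦2, 2↦3, 3↦8, 4↦6, 5↦8, 6↦3, 7↦2, 8↦5, 9↦1, 10↦1]  zeros at y ∈ ∅
  x = 5: [0↦1, 1↦0, 2↦3, 3↦10, 4↦10, 5↦3, 6↦0, 7↦1, 8↦6, 9↦4, 10↦6]  zeros at y ∈ {1, 6}
  x = 6: [0↦10, 1↦0, 2↦5, 3↦3, 4↦5, 5↦0, 6↦10, 7↦2, 8↦9, 9↦9, 10↦2]  zeros at y ∈ {1, 5}
  x = 7: [0↦10, 1↦2, 2↦9, 3↦9, 4↦2, 5↦10, 6↦0, 7↦5, 8↦3, 9↦5, 10↦0]  zeros at y ∈ {6, 10}
  x = 8: [0↦1, 1↦6, 2↦4, 3↦6, 4↦1, 5↦0, 6↦3, 7↦10, 8↦10, 9↦3, 10↦0]  zeros at y ∈ {5, 10}
  x = 9: [0↦5, 1↦1, 2↦1, 3↦5, 4↦2, 5↦3, 6↦8, 7↦6, 8↦8, 9↦3, 10↦2]  zeros at y ∈ ∅
  x = 10: [0↦0, 1↦9, 2↦0, 3↦6, 4↦5, 5↦8, 6↦4, 7↦4, 8↦8, 9↦5, 10↦6]  zeros at y ∈ {0, 2}
Collecting zeros: affine points = {(3, 0), (3, 9), (5, 1), (5, 6), (6, 1), (6, 5), (7, 6), (7, 10), (8, 5), (8, 10), (10, 0), (10, 2)}.
Total count |C(F_11)_aff| = 12.


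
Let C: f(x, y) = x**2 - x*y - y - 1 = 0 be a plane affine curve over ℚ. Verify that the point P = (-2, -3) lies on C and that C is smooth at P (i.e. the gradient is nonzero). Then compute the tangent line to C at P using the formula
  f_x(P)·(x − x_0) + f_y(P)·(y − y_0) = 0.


Tangent line at P: -x + y + 1 = 0.

Step 1: f(-2, -3) = 0, so P lies on C.
Step 2: partial derivatives
  f_x(x, y) = 2*x - y, f_y(x, y) = -x - 1.
  f_x(P) = -1, f_y(P) = 1 (gradient nonzero, so P is smooth).
Step 3: tangent line at P: -1·(x − -2) + 1·(y − -3) = 0.
Expanding: -x + y + 1 = 0.


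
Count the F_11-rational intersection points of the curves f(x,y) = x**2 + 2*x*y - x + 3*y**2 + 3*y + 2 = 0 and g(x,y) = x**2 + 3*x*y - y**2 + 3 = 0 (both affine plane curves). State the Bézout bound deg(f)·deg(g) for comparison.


Common zeros: {(1, 10), (2, 10)}; count = 2; Bézout bound = 4.

deg(f) = 2, deg(g) = 2, so Bézout bound = 4.
Scan x ∈ F_11. For each x, list the y ∈ F_11 with f(x, y) ≡ 0 and those with g(x, y) ≡ 0 (mod 11); the common zeros in that column are the intersection.
  x = 0: f ≡ 0 at y ∈ ∅; g ≡ 0 at y ∈ {5, 6}; common: ∅.
  x = 1: f ≡ 0 at y ∈ {3, 10}; g ≡ 0 at y ∈ {4, 10}; common: {10}.
  x = 2: f ≡ 0 at y ∈ {6, 10}; g ≡ 0 at y ∈ {7, 10}; common: {10}.
  x = 3: f ≡ 0 at y ∈ ∅; g ≡ 0 at y ∈ ∅; common: ∅.
  x = 4: f ≡ 0 at y ∈ ∅; g ≡ 0 at y ∈ {6}; common: ∅.
  x = 5: f ≡ 0 at y ∈ {0, 3}; g ≡ 0 at y ∈ ∅; common: ∅.
  x = 6: f ≡ 0 at y ∈ ∅; g ≡ 0 at y ∈ ∅; common: ∅.
  x = 7: f ≡ 0 at y ∈ {0, 9}; g ≡ 0 at y ∈ {5}; common: ∅.
  x = 8: f ≡ 0 at y ∈ ∅; g ≡ 0 at y ∈ ∅; common: ∅.
  x = 9: f ≡ 0 at y ∈ {6, 9}; g ≡ 0 at y ∈ {1, 4}; common: ∅.
  x = 10: f ≡ 0 at y ∈ ∅; g ≡ 0 at y ∈ {1, 7}; common: ∅.
Collecting: common zeros = {(1, 10), (2, 10)}, so the count is 2.
Comparison with the Bézout bound: 2 ≤ 4 = deg(f)·deg(g), as expected for curves with no common component (the affine F_11-count falls short of the bound because intersections may lie at infinity, over extension fields, or carry multiplicity).


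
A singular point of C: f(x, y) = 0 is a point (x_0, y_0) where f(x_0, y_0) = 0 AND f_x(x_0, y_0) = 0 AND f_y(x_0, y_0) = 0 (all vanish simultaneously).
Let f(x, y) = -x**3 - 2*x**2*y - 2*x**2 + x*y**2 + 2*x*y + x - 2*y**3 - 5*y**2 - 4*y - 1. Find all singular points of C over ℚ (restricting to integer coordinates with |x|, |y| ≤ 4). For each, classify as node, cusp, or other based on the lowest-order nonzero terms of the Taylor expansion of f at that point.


Singular points: {(0, -1)}; classification: cusp.

Compute partial derivatives:
  f_x = -3*x**2 - 4*x*y - 4*x + y**2 + 2*y + 1.
  f_y = -2*x**2 + 2*x*y + 2*x - 6*y**2 - 10*y - 4.
Scan x_0 ∈ {−4, ..., 4}. For each x_0, f_y(x_0, y) is a polynomial in y; find its integer roots y ∈ {−4, ..., 4}, then test f_x and f at those candidates.
  x = -4: f_y(-4, y) = -6*y**2 - 18*y - 44; no integer root y with |y| ≤ 4.
  x = -3: f_y(-3, y) = -6*y**2 - 16*y - 28; no integer root y with |y| ≤ 4.
  x = -2: f_y(-2, y) = -6*y**2 - 14*y - 16; no integer root y with |y| ≤ 4.
  x = -1: f_y(-1, y) = -6*y**2 - 12*y - 8; no integer root y with |y| ≤ 4.
  x = 0: f_y(0, y) = -6*y**2 - 10*y - 4; vanishes at y ∈ {-1}. (0, -1): f_x = 0, f = 0 — SINGULAR.
  x = 1: f_y(1, y) = -6*y**2 - 8*y - 4; no integer root y with |y| ≤ 4.
  x = 2: f_y(2, y) = -6*y**2 - 6*y - 8; no integer root y with |y| ≤ 4.
  x = 3: f_y(3, y) = -6*y**2 - 4*y - 16; no integer root y with |y| ≤ 4.
  x = 4: f_y(4, y) = -6*y**2 - 2*y - 28; no integer root y with |y| ≤ 4.
Only singular point on the grid: (0, -1).
Classify: substitute x = 0 + u, y = -1 + v and expand: f = -u**3 - 2*u**2*v + u*v**2 - 2*v**3 + v**2.
No constant or linear terms (consistent with a singular point). Quadratic part: v**2. Cubic part: -u**3 - 2*u**2*v + u*v**2 - 2*v**3.
The quadratic part v**2 is a perfect square, so there is a single (double) tangent line v = 0, i.e. y = -1. Restricting the cubic part to that line (v = 0) leaves -u**3 ≠ 0, so f is not divisible by v and the branch is v² ≈ u**3 to lowest order — this is a cusp.
Classification: cusp.


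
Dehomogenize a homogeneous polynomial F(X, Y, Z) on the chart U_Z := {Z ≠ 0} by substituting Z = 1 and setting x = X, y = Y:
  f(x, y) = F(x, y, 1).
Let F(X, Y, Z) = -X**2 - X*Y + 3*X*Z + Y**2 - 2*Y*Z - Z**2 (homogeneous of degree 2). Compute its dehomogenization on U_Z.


f(x, y) = -x**2 - x*y + 3*x + y**2 - 2*y - 1

On U_Z we set Z = 1. Each monomial c·X^i·Y^j·Z^k in F becomes c·x^i·y^j·1^k = c·x^i·y^j.
Substituting Z = 1: F(X, Y, 1) = -x**2 - x*y + 3*x + y**2 - 2*y - 1.
Note: deg(f) ≤ deg(F) = 2; strict inequality happens when F is divisible by Z (lost terms).


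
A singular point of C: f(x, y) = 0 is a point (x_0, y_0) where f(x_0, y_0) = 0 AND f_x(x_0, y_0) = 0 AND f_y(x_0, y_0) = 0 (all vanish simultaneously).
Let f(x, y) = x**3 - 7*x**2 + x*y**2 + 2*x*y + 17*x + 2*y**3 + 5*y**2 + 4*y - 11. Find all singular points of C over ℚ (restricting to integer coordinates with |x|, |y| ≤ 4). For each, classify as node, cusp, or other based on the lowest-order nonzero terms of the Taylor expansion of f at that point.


Singular points: {(2, -1)}; classification: node.

Compute partial derivatives:
  f_x = 3*x**2 - 14*x + y**2 + 2*y + 17.
  f_y = 2*x*y + 2*x + 6*y**2 + 10*y + 4.
Scan x_0 ∈ {−4, ..., 4}. For each x_0, f_y(x_0, y) is a polynomial in y; find its integer roots y ∈ {−4, ..., 4}, then test f_x and f at those candidates.
  x = -4: f_y(-4, y) = 6*y**2 + 2*y - 4; vanishes at y ∈ {-1}. (-4, -1): f_x = 120 ≠ 0.
  x = -3: f_y(-3, y) = 6*y**2 + 4*y - 2; vanishes at y ∈ {-1}. (-3, -1): f_x = 85 ≠ 0.
  x = -2: f_y(-2, y) = 6*y**2 + 6*y; vanishes at y ∈ {-1, 0}. (-2, -1): f_x = 56 ≠ 0; (-2, 0): f_x = 57 ≠ 0.
  x = -1: f_y(-1, y) = 6*y**2 + 8*y + 2; vanishes at y ∈ {-1}. (-1, -1): f_x = 33 ≠ 0.
  x = 0: f_y(0, y) = 6*y**2 + 10*y + 4; vanishes at y ∈ {-1}. (0, -1): f_x = 16 ≠ 0.
  x = 1: f_y(1, y) = 6*y**2 + 12*y + 6; vanishes at y ∈ {-1}. (1, -1): f_x = 5 ≠ 0.
  x = 2: f_y(2, y) = 6*y**2 + 14*y + 8; vanishes at y ∈ {-1}. (2, -1): f_x = 0, f = 0 — SINGULAR.
  x = 3: f_y(3, y) = 6*y**2 + 16*y + 10; vanishes at y ∈ {-1}. (3, -1): f_x = 1 ≠ 0.
  x = 4: f_y(4, y) = 6*y**2 + 18*y + 12; vanishes at y ∈ {-2, -1}. (4, -2): f_x = 9 ≠ 0; (4, -1): f_x = 8 ≠ 0.
Only singular point on the grid: (2, -1).
Classify: substitute x = 2 + u, y = -1 + v and expand: f = u**3 - u**2 + u*v**2 + 2*v**3 + v**2.
No constant or linear terms (consistent with a singular point). Quadratic part: -u**2 + v**2. Cubic part: u**3 + u*v**2 + 2*v**3.
The quadratic part v**2 - u**2 = (v − u)(v + u) splits into two distinct linear factors, so there are two distinct tangent lines y − -1 = ±(x − 2) — this is a node (ordinary double point).
Classification: node.
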